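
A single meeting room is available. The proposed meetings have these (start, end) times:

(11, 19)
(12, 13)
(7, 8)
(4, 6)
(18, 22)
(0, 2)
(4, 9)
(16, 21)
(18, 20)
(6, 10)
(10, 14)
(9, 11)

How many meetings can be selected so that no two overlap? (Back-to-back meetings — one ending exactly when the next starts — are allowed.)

6

Greedy by earliest finish: after sorting by end time, pick each interval compatible with the last pick.
Sorted by end: (0,2)  (4,6)  (7,8)  (4,9)  (6,10)  (9,11)  (12,13)  (10,14)  (11,19)  (18,20)  (16,21)  (18,22)
take (0,2); take (4,6); take (7,8); skip (4,9); take (9,11); take (12,13); take (18,20).
Selected 6 meetings.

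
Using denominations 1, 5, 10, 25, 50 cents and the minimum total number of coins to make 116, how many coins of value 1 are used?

1

Greedy: take as many of the largest coin as possible, then repeat with the remainder.
116 − 2×50→16 − 1×10→6 − 1×5→1 − 1×1→0
Count of 1: 1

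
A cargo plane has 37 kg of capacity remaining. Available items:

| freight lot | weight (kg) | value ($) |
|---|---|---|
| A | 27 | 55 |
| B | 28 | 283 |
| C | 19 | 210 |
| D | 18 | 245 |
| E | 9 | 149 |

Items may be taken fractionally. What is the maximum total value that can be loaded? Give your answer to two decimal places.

Greedy by value/weight ratio, highest first.
Ratios (sorted): E 16.56, D 13.61, C 11.05, B 10.11, A 2.04
take E (9 @ 149); take D (18 @ 245); take 10/19 of C → 110.53. Capacity used 37/37.
Total value = 504.53

504.53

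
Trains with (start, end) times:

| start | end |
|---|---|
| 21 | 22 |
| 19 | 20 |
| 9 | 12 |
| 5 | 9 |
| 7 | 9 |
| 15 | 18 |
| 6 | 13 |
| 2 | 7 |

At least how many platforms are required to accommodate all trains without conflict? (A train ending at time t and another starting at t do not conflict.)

starts: [2, 5, 6, 7, 9, 15, 19, 21]
ends:   [7, 9, 9, 12, 13, 18, 20, 22]
s2→1 s5→2 s6→3  — peak 3.

3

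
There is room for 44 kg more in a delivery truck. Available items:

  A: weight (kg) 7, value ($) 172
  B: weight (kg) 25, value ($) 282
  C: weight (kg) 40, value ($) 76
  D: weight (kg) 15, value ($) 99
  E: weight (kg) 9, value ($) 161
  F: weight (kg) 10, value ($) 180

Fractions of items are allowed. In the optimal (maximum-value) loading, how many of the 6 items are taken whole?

Sort by value per unit weight and fill in that order.
Order: A (172/7=24.57) > F (180/10=18.00) > E (161/9=17.89) > B (282/25=11.28) > D (99/15=6.60) > C (76/40=1.90)
Fill: take A (7 @ 172) → take F (10 @ 180) → take E (9 @ 161) → take 18/25 of B → 203.04; 44/44 used.
3 item(s) taken whole; one partial (take 18/25 of B).

3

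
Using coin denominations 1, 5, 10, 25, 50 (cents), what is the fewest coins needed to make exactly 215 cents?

6

215 − 4×50→15 − 1×10→5 − 1×5→0
Total coins = 4 + 1 + 1 = 6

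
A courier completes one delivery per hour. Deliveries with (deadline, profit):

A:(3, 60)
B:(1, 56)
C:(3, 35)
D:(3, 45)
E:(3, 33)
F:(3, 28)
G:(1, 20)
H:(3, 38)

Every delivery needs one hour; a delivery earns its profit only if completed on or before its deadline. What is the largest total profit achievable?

161

Take jobs in profit order; each goes to the latest open slot no later than its deadline.
By profit: A(d3,60), B(d1,56), D(d3,45), H(d3,38), C(d3,35), E(d3,33), F(d3,28), G(d1,20)
A→slot 3; B→slot 1; D→slot 2; H skipped; C skipped; E skipped; F skipped; G skipped.
Profit = 56 + 45 + 60 = 161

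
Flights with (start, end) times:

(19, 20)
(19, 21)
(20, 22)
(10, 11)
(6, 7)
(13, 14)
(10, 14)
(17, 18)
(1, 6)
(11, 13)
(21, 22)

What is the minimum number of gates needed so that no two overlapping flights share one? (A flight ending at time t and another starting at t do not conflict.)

2

Events (time:±→running): 1:+→1 6:-→0 6:+→1 7:-→0 10:+→1 10:+→2 … peak 2.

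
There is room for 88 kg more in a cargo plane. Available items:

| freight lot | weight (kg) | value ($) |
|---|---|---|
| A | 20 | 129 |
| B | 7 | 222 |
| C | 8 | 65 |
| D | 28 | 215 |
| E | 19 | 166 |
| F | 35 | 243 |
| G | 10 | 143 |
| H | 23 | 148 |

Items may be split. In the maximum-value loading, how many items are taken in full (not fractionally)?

5

Greedy by value/weight ratio, highest first.
Order: B (222/7=31.71) > G (143/10=14.30) > E (166/19=8.74) > C (65/8=8.12) > D (215/28=7.68) > F (243/35=6.94) > A (129/20=6.45) > H (148/23=6.43)
Fill: take B (7 @ 222) → take G (10 @ 143) → take E (19 @ 166) → take C (8 @ 65) → take D (28 @ 215) → take 16/35 of F → 111.09; 88/88 used.
5 item(s) taken whole; one partial (take 16/35 of F).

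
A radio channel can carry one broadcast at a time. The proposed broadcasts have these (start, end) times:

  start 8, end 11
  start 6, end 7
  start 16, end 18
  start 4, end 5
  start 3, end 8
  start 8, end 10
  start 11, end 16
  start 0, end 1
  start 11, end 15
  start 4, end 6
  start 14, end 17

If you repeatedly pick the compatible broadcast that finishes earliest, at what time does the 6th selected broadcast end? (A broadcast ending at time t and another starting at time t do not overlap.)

18

Sort by end time and greedily take each interval whose start is ≥ the last chosen end.
By end time: (0,1), (4,5), (4,6), (6,7), (3,8), (8,10), (8,11), (11,15), (11,16), (14,17), (16,18).
Pick (0,1); next start ≥ 1 → (4,5); next start ≥ 5 → (6,7); next start ≥ 7 → (8,10); next start ≥ 10 → (11,15); next start ≥ 15 → (16,18).
Selected: (0,1) (4,5) (6,7) (8,10) (11,15) (16,18)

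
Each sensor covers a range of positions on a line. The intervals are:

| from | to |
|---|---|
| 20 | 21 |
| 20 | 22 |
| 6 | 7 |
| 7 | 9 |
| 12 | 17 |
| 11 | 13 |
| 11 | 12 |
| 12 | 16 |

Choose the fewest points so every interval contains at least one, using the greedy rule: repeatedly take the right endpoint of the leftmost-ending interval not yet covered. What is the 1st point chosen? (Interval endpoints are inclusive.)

7

Sorted: [6,7] [7,9] [11,12] [11,13] [12,16] [12,17] [20,21] [20,22]
{[6,7],[7,9]} hit by 7; {[11,12],[11,13],[12,16],[12,17]} hit by 12; {[20,21],[20,22]} hit by 21.
Points: 7, 12, 21 (3 total).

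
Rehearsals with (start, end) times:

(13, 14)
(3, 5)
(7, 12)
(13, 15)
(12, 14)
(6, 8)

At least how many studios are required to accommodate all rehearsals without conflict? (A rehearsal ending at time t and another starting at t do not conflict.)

Events (time:±→running): 3:+→1 5:-→0 6:+→1 7:+→2 8:-→1 12:-→0 12:+→1 13:+→2 13:+→3 … peak 3.

3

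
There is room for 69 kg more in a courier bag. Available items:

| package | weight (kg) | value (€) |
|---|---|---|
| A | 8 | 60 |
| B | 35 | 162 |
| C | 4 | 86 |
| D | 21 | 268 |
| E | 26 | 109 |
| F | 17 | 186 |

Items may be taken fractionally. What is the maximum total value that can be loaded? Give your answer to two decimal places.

687.94

Greedy by value/weight ratio, highest first.
Order: C (86/4=21.50) > D (268/21=12.76) > F (186/17=10.94) > A (60/8=7.50) > B (162/35=4.63) > E (109/26=4.19)
Fill: take C (4 @ 86) → take D (21 @ 268) → take F (17 @ 186) → take A (8 @ 60) → take 19/35 of B → 87.94; 69/69 used.
Total value = 687.94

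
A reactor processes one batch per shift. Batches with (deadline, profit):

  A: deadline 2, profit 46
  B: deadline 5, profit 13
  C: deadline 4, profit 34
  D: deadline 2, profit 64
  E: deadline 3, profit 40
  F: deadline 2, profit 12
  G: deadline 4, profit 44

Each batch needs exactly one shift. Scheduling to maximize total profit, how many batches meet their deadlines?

Take jobs in profit order; each goes to the latest open slot no later than its deadline.
Profit order: D=64 A=46 G=44 E=40 C=34 B=13 F=12
Assign: D→slot 2, A→slot 1, G→slot 4, E→slot 3, C skipped, B→slot 5, F skipped.
Slots: [1:A] [2:D] [3:E] [4:G] [5:B]
5 of 7 scheduled.

5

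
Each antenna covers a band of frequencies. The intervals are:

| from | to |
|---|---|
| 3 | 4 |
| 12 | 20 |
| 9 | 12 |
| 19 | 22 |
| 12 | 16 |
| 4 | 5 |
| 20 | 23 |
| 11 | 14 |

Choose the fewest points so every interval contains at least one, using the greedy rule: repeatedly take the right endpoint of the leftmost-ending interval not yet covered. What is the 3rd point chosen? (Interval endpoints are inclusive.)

22

Sorted: [3,4] [4,5] [9,12] [11,14] [12,16] [12,20] [19,22] [20,23]
{[3,4],[4,5]} hit by 4; {[9,12],[11,14],[12,16],[12,20]} hit by 12; {[19,22],[20,23]} hit by 22.
Points: 4, 12, 22 (3 total).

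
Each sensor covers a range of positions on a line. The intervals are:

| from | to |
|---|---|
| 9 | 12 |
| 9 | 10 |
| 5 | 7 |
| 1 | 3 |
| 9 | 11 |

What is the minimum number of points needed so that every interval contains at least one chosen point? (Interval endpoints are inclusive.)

By right end: [1,3]  [5,7]  [9,10]  [9,11]  [9,12]
[1,3] uncovered → point at 3; [5,7] uncovered → point at 7; [9,10] uncovered → point at 10.
Points: 3, 7, 10 (3 total).

3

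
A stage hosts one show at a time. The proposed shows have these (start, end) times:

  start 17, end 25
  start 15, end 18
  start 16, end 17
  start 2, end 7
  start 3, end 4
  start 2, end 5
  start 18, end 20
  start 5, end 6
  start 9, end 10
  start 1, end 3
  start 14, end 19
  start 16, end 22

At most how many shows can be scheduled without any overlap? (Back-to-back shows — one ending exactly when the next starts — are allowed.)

6

Greedy by earliest finish: after sorting by end time, pick each interval compatible with the last pick.
Sorted by end: (1,3)  (3,4)  (2,5)  (5,6)  (2,7)  (9,10)  (16,17)  (15,18)  (14,19)  (18,20)  (16,22)  (17,25)
take (1,3); take (3,4); skip (2,5); take (5,6); skip (2,7); take (9,10); take (16,17); take (18,20); skip (17,25).
Selected 6 shows.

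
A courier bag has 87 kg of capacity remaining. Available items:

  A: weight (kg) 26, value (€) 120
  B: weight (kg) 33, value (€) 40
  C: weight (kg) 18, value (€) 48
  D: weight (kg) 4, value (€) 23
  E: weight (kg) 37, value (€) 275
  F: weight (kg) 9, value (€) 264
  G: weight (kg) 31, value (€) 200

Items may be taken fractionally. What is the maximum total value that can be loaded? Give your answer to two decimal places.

Greedy by value/weight ratio, highest first.
Order: F (264/9=29.33) > E (275/37=7.43) > G (200/31=6.45) > D (23/4=5.75) > A (120/26=4.62) > C (48/18=2.67) > B (40/33=1.21)
Fill: take F (9 @ 264) → take E (37 @ 275) → take G (31 @ 200) → take D (4 @ 23) → take 6/26 of A → 27.69; 87/87 used.
Total value = 789.69

789.69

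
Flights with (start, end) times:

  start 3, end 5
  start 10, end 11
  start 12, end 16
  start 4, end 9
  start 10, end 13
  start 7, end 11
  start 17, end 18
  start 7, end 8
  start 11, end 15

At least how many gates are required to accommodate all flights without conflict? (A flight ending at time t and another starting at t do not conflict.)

3

The answer is the maximum number of intervals overlapping at any instant.
Events (time:±→running): 3:+→1 4:+→2 5:-→1 7:+→2 7:+→3 … peak 3.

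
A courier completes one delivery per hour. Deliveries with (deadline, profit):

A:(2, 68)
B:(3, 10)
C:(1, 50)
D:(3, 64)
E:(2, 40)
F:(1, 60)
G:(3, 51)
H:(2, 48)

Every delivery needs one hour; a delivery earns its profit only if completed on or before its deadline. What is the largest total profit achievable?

Take jobs in profit order; each goes to the latest open slot no later than its deadline.
By profit: A(d2,68), D(d3,64), F(d1,60), G(d3,51), C(d1,50), H(d2,48), E(d2,40), B(d3,10)
A→slot 2; D→slot 3; F→slot 1; G skipped; C skipped; H skipped; E skipped; B skipped.
Profit = 60 + 68 + 64 = 192

192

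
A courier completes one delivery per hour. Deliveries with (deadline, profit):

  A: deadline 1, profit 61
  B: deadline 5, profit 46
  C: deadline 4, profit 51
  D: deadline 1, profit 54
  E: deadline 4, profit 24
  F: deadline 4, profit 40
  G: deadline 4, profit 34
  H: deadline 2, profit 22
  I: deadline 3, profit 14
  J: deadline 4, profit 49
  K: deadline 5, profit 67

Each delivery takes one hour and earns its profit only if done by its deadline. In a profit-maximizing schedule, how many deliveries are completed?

Sort by profit descending; place each in the latest free slot ≤ its deadline.
By profit: K(d5,67), A(d1,61), D(d1,54), C(d4,51), J(d4,49), B(d5,46), F(d4,40), G(d4,34), E(d4,24), H(d2,22), I(d3,14)
K→slot 5; A→slot 1; D skipped; C→slot 4; J→slot 3; B→slot 2; F skipped; G skipped; E skipped; H skipped; I skipped.
5 of 11 scheduled.

5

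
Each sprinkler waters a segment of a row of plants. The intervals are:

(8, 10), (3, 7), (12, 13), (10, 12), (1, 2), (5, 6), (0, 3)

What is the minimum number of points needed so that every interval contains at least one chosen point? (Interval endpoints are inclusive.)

4

Sorted: [1,2] [0,3] [5,6] [3,7] [8,10] [10,12] [12,13]
{[1,2],[0,3]} hit by 2; {[5,6],[3,7]} hit by 6; {[8,10],[10,12]} hit by 10; {[12,13]} hit by 13.
Points: 2, 6, 10, 13 (4 total).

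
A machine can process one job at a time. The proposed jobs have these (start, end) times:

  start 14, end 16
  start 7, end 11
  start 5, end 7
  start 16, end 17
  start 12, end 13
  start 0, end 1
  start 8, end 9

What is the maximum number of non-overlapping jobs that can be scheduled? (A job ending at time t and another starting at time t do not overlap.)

Sort by end time and greedily take each interval whose start is ≥ the last chosen end.
By end time: (0,1), (5,7), (8,9), (7,11), (12,13), (14,16), (16,17).
Pick (0,1); next start ≥ 1 → (5,7); next start ≥ 7 → (8,9); next start ≥ 9 → (12,13); next start ≥ 13 → (14,16); next start ≥ 16 → (16,17).
Selected 6 jobs.

6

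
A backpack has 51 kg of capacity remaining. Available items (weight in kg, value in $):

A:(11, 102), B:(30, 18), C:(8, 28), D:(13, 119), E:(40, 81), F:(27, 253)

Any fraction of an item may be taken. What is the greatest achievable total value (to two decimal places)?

Order: F (253/27=9.37) > A (102/11=9.27) > D (119/13=9.15) > C (28/8=3.50) > E (81/40=2.02) > B (18/30=0.60)
Fill: take F (27 @ 253) → take A (11 @ 102) → take D (13 @ 119); 51/51 used.
Total value = 474.00

474.00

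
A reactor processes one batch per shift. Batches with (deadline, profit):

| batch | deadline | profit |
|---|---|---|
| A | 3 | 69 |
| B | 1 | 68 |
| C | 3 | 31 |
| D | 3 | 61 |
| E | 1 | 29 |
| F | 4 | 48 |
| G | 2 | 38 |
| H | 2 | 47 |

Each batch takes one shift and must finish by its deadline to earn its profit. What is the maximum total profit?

246

Profit order: A=69 B=68 D=61 F=48 H=47 G=38 C=31 E=29
Assign: A→slot 3, B→slot 1, D→slot 2, F→slot 4, H skipped, G skipped, C skipped, E skipped.
Slots: [1:B] [2:D] [3:A] [4:F]
Profit = 68 + 61 + 69 + 48 = 246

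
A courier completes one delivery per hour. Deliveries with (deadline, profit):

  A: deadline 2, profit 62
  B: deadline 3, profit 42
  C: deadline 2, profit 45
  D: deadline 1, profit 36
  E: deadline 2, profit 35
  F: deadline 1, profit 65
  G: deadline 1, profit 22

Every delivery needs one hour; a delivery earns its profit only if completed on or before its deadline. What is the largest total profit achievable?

By profit: F(d1,65), A(d2,62), C(d2,45), B(d3,42), D(d1,36), E(d2,35), G(d1,22)
F→slot 1; A→slot 2; C skipped; B→slot 3; D skipped; E skipped; G skipped.
Profit = 65 + 62 + 42 = 169

169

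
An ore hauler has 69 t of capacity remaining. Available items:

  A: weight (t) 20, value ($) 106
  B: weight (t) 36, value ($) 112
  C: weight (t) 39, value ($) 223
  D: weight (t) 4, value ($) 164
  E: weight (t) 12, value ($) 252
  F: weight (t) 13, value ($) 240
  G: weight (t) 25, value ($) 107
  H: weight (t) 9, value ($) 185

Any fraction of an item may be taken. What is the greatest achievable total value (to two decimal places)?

Order: D (164/4=41.00) > E (252/12=21.00) > H (185/9=20.56) > F (240/13=18.46) > C (223/39=5.72) > A (106/20=5.30) > G (107/25=4.28) > B (112/36=3.11)
Fill: take D (4 @ 164) → take E (12 @ 252) → take H (9 @ 185) → take F (13 @ 240) → take 31/39 of C → 177.26; 69/69 used.
Total value = 1018.26

1018.26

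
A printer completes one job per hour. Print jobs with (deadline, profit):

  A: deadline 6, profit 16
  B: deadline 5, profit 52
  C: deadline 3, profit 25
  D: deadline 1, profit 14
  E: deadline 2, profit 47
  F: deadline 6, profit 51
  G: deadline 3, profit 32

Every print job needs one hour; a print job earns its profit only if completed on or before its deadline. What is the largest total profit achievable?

223

Sort by profit descending; place each in the latest free slot ≤ its deadline.
Profit order: B=52 F=51 E=47 G=32 C=25 A=16 D=14
Assign: B→slot 5, F→slot 6, E→slot 2, G→slot 3, C→slot 1, A→slot 4, D skipped.
Slots: [1:C] [2:E] [3:G] [4:A] [5:B] [6:F]
Profit = 25 + 47 + 32 + 16 + 52 + 51 = 223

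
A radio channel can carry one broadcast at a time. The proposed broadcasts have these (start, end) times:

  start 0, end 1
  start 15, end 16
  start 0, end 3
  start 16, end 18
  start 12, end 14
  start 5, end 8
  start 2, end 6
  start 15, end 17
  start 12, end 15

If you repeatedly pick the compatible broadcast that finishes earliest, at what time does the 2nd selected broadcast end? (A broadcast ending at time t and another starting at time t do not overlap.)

6

Greedy by earliest finish: after sorting by end time, pick each interval compatible with the last pick.
Sorted by end: (0,1)  (0,3)  (2,6)  (5,8)  (12,14)  (12,15)  (15,16)  (15,17)  (16,18)
take (0,1); take (2,6); take (12,14); skip (12,15); take (15,16); take (16,18).
Selected: (0,1) (2,6) (12,14) (15,16) (16,18)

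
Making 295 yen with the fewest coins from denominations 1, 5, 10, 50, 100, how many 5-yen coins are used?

295 − 2×100→95 − 1×50→45 − 4×10→5 − 1×5→0
Count of 5: 1

1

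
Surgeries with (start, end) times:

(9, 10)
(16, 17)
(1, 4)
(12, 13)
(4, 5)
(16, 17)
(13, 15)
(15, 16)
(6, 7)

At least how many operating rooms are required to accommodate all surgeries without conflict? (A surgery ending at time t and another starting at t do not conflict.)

2

Events (time:±→running): 1:+→1 4:-→0 4:+→1 5:-→0 6:+→1 7:-→0 9:+→1 10:-→0 12:+→1 13:-→0 13:+→1 15:-→0 15:+→1 16:-→0 16:+→1 16:+→2 … peak 2.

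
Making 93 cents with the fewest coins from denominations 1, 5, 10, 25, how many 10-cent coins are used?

1

Greedy: take as many of the largest coin as possible, then repeat with the remainder.
93 = 3×25 + 1×10 + 1×5 + 3×1
Count of 10: 1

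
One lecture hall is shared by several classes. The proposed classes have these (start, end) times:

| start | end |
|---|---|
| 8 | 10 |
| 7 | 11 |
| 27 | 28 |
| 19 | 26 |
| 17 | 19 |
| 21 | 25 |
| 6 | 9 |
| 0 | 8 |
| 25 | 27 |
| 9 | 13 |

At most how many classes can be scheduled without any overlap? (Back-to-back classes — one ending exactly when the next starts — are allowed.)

Sort by end time and greedily take each interval whose start is ≥ the last chosen end.
Sorted by end: (0,8)  (6,9)  (8,10)  (7,11)  (9,13)  (17,19)  (21,25)  (19,26)  (25,27)  (27,28)
take (0,8); skip (6,9); take (8,10); take (17,19); take (21,25); take (25,27); take (27,28).
Selected 6 classes.

6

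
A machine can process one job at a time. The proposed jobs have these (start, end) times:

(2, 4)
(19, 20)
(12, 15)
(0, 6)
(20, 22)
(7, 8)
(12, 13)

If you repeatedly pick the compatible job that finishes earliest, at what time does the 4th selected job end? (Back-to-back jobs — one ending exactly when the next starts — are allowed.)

By end time: (2,4), (0,6), (7,8), (12,13), (12,15), (19,20), (20,22).
Pick (2,4); next start ≥ 4 → (7,8); next start ≥ 8 → (12,13); next start ≥ 13 → (19,20); next start ≥ 20 → (20,22).
Selected: (2,4) (7,8) (12,13) (19,20) (20,22)

20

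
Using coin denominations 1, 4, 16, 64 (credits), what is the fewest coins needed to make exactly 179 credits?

Greedy: take as many of the largest coin as possible, then repeat with the remainder.
179 = 2×64 + 3×16 + 3×1
Total coins = 2 + 3 + 3 = 8

8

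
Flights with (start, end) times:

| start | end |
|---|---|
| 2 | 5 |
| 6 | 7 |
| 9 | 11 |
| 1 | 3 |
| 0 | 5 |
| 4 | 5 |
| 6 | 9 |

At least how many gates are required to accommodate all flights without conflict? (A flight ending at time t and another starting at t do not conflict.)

Events (time:±→running): 0:+→1 1:+→2 2:+→3 … peak 3.

3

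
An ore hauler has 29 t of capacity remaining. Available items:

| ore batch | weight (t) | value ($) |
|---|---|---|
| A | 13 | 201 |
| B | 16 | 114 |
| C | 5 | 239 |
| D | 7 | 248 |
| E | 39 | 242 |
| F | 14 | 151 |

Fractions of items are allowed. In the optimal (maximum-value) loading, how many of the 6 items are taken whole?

3

Greedy by value/weight ratio, highest first.
Order: C (239/5=47.80) > D (248/7=35.43) > A (201/13=15.46) > F (151/14=10.79) > B (114/16=7.12) > E (242/39=6.21)
Fill: take C (5 @ 239) → take D (7 @ 248) → take A (13 @ 201) → take 4/14 of F → 43.14; 29/29 used.
3 item(s) taken whole; one partial (take 4/14 of F).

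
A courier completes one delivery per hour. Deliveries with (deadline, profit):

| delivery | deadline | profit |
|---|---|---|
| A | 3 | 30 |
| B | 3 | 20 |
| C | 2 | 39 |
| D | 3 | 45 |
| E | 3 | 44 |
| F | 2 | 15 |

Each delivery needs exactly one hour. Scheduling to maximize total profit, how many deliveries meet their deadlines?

Profit order: D=45 E=44 C=39 A=30 B=20 F=15
Assign: D→slot 3, E→slot 2, C→slot 1, A skipped, B skipped, F skipped.
Slots: [1:C] [2:E] [3:D]
3 of 6 scheduled.

3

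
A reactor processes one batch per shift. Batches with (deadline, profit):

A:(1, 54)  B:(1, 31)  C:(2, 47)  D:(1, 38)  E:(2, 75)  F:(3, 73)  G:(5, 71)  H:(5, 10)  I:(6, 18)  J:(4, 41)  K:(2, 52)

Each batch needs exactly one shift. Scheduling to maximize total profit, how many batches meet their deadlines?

6

Take jobs in profit order; each goes to the latest open slot no later than its deadline.
By profit: E(d2,75), F(d3,73), G(d5,71), A(d1,54), K(d2,52), C(d2,47), J(d4,41), D(d1,38), B(d1,31), I(d6,18), H(d5,10)
E→slot 2; F→slot 3; G→slot 5; A→slot 1; K skipped; C skipped; J→slot 4; D skipped; B skipped; I→slot 6; H skipped.
6 of 11 scheduled.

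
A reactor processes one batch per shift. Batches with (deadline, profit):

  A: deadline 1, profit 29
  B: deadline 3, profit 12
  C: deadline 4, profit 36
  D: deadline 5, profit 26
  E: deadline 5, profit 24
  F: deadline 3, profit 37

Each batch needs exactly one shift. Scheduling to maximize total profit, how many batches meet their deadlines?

5

Take jobs in profit order; each goes to the latest open slot no later than its deadline.
Profit order: F=37 C=36 A=29 D=26 E=24 B=12
Assign: F→slot 3, C→slot 4, A→slot 1, D→slot 5, E→slot 2, B skipped.
Slots: [1:A] [2:E] [3:F] [4:C] [5:D]
5 of 6 scheduled.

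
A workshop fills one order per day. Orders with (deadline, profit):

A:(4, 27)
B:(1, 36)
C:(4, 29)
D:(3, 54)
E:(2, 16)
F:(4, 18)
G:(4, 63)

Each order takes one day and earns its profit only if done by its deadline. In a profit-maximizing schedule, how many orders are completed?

4

Sort by profit descending; place each in the latest free slot ≤ its deadline.
Profit order: G=63 D=54 B=36 C=29 A=27 F=18 E=16
Assign: G→slot 4, D→slot 3, B→slot 1, C→slot 2, A skipped, F skipped, E skipped.
Slots: [1:B] [2:C] [3:D] [4:G]
4 of 7 scheduled.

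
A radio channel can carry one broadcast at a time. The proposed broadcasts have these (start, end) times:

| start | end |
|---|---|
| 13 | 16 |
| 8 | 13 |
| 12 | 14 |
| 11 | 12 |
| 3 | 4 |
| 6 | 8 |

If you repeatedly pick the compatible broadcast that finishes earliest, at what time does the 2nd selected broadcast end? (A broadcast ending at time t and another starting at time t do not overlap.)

8

By end time: (3,4), (6,8), (11,12), (8,13), (12,14), (13,16).
Pick (3,4); next start ≥ 4 → (6,8); next start ≥ 8 → (11,12); next start ≥ 12 → (12,14).
Selected: (3,4) (6,8) (11,12) (12,14)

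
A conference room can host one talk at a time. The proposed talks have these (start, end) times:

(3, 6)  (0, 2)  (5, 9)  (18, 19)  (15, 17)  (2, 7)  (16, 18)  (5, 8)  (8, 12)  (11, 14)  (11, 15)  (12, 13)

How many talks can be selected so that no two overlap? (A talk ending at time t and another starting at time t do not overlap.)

Sort by end time and greedily take each interval whose start is ≥ the last chosen end.
Sorted by end: (0,2)  (3,6)  (2,7)  (5,8)  (5,9)  (8,12)  (12,13)  (11,14)  (11,15)  (15,17)  (16,18)  (18,19)
take (0,2); take (3,6); skip (5,9); take (8,12); take (12,13); take (15,17); skip (16,18); take (18,19).
Selected 6 talks.

6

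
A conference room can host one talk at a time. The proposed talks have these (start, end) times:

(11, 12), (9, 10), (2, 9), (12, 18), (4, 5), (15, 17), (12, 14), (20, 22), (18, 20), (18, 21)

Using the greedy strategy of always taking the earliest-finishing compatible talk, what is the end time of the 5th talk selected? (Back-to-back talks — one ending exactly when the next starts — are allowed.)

17

Greedy by earliest finish: after sorting by end time, pick each interval compatible with the last pick.
Sorted by end: (4,5)  (2,9)  (9,10)  (11,12)  (12,14)  (15,17)  (12,18)  (18,20)  (18,21)  (20,22)
take (4,5); skip (2,9); take (9,10); take (11,12); take (12,14); take (15,17); take (18,20); take (20,22).
Selected: (4,5) (9,10) (11,12) (12,14) (15,17) (18,20) (20,22)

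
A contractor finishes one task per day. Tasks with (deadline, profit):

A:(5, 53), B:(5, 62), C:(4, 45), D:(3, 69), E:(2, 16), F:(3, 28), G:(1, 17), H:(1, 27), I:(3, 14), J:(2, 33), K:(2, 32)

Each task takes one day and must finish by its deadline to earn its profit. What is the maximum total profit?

262

Profit order: D=69 B=62 A=53 C=45 J=33 K=32 F=28 H=27 G=17 E=16 I=14
Assign: D→slot 3, B→slot 5, A→slot 4, C→slot 2, J→slot 1, K skipped, F skipped, H skipped, G skipped, E skipped, I skipped.
Slots: [1:J] [2:C] [3:D] [4:A] [5:B]
Profit = 33 + 45 + 69 + 53 + 62 = 262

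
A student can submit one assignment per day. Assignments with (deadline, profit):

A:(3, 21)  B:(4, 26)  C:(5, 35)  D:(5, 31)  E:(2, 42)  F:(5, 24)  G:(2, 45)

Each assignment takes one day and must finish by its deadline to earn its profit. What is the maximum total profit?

By profit: G(d2,45), E(d2,42), C(d5,35), D(d5,31), B(d4,26), F(d5,24), A(d3,21)
G→slot 2; E→slot 1; C→slot 5; D→slot 4; B→slot 3; F skipped; A skipped.
Profit = 42 + 45 + 26 + 31 + 35 = 179

179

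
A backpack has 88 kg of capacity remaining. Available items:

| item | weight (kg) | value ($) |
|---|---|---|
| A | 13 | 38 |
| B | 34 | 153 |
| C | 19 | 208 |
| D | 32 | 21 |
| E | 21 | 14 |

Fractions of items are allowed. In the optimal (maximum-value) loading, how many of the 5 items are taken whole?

4

Order: C (208/19=10.95) > B (153/34=4.50) > A (38/13=2.92) > E (14/21=0.67) > D (21/32=0.66)
Fill: take C (19 @ 208) → take B (34 @ 153) → take A (13 @ 38) → take E (21 @ 14) → take 1/32 of D → 0.66; 88/88 used.
4 item(s) taken whole; one partial (take 1/32 of D).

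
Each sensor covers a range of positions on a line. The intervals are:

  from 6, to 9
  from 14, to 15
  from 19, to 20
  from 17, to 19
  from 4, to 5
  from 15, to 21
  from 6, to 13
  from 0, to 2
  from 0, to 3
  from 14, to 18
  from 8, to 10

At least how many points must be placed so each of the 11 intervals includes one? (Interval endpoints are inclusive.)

Process intervals by earliest right end; each time one isn't hit yet, stab at its right endpoint.
Sorted: [0,2] [0,3] [4,5] [6,9] [8,10] [6,13] [14,15] [14,18] [17,19] [19,20] [15,21]
{[0,2],[0,3]} hit by 2; {[4,5]} hit by 5; {[6,9],[8,10],[6,13]} hit by 9; {[14,15],[14,18]} hit by 15; {[17,19],[19,20],[15,21]} hit by 19.
Points: 2, 5, 9, 15, 19 (5 total).

5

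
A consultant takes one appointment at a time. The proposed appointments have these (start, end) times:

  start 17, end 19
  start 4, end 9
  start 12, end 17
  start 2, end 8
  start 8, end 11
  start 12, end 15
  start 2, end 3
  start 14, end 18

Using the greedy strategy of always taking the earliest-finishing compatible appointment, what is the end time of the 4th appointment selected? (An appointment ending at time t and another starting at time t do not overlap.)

Order by finish time; keep every interval that doesn't clash with the previous kept one.
By end time: (2,3), (2,8), (4,9), (8,11), (12,15), (12,17), (14,18), (17,19).
Pick (2,3); next start ≥ 3 → (4,9); next start ≥ 9 → (12,15); next start ≥ 15 → (17,19).
Selected: (2,3) (4,9) (12,15) (17,19)

19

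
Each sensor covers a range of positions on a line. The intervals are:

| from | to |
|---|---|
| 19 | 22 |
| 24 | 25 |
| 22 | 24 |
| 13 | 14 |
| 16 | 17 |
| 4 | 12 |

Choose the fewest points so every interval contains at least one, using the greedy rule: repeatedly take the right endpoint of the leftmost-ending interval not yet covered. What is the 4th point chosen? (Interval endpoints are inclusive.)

Sorted: [4,12] [13,14] [16,17] [19,22] [22,24] [24,25]
{[4,12]} hit by 12; {[13,14]} hit by 14; {[16,17]} hit by 17; {[19,22],[22,24]} hit by 22; {[24,25]} hit by 25.
Points: 12, 14, 17, 22, 25 (5 total).

22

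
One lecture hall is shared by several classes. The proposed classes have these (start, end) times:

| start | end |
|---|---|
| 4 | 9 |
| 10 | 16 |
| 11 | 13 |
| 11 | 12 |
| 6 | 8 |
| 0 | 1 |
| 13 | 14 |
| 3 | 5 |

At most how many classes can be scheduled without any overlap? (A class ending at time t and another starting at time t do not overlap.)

Sort by end time and greedily take each interval whose start is ≥ the last chosen end.
Sorted by end: (0,1)  (3,5)  (6,8)  (4,9)  (11,12)  (11,13)  (13,14)  (10,16)
take (0,1); take (3,5); take (6,8); skip (4,9); take (11,12); take (13,14); skip (10,16).
Selected 5 classes.

5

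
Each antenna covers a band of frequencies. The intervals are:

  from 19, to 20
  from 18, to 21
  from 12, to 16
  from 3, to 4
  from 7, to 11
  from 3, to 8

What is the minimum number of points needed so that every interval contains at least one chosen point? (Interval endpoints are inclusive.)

Process intervals by earliest right end; each time one isn't hit yet, stab at its right endpoint.
Sorted: [3,4] [3,8] [7,11] [12,16] [19,20] [18,21]
{[3,4],[3,8]} hit by 4; {[7,11]} hit by 11; {[12,16]} hit by 16; {[19,20],[18,21]} hit by 20.
Points: 4, 11, 16, 20 (4 total).

4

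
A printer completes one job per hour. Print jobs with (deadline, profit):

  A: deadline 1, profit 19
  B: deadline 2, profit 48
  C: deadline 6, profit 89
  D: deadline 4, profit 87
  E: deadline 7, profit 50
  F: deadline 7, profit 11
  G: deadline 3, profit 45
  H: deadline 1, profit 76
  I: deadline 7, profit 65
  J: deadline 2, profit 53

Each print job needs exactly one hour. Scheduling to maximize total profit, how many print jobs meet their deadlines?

Take jobs in profit order; each goes to the latest open slot no later than its deadline.
Profit order: C=89 D=87 H=76 I=65 J=53 E=50 B=48 G=45 A=19 F=11
Assign: C→slot 6, D→slot 4, H→slot 1, I→slot 7, J→slot 2, E→slot 5, B skipped, G→slot 3, A skipped, F skipped.
Slots: [1:H] [2:J] [3:G] [4:D] [5:E] [6:C] [7:I]
7 of 10 scheduled.

7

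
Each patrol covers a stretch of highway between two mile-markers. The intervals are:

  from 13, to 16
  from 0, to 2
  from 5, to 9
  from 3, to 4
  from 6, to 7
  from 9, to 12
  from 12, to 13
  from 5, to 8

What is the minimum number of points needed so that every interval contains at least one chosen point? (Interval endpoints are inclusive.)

5

By right end: [0,2]  [3,4]  [6,7]  [5,8]  [5,9]  [9,12]  [12,13]  [13,16]
[0,2] uncovered → point at 2; [3,4] uncovered → point at 4; [6,7] uncovered → point at 7; [9,12] uncovered → point at 12; [13,16] uncovered → point at 16.
Points: 2, 4, 7, 12, 16 (5 total).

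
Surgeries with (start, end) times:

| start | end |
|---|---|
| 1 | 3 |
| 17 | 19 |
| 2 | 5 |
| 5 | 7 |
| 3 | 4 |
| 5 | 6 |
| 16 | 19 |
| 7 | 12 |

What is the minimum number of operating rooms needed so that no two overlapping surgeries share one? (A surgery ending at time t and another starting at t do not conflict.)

2

The answer is the maximum number of intervals overlapping at any instant.
starts: [1, 2, 3, 5, 5, 7, 16, 17]
ends:   [3, 4, 5, 6, 7, 12, 19, 19]
s1→1 s2→2  — peak 2.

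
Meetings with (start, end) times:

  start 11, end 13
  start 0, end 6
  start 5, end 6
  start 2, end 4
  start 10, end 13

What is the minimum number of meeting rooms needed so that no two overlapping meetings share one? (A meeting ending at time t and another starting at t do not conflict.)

The answer is the maximum number of intervals overlapping at any instant.
starts: [0, 2, 5, 10, 11]
ends:   [4, 6, 6, 13, 13]
s0→1 s2→2  — peak 2.

2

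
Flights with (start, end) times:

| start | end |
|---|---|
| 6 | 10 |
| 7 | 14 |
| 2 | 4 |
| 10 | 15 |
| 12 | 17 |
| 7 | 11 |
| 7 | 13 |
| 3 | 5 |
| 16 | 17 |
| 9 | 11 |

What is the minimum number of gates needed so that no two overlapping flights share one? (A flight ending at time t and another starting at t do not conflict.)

The answer is the maximum number of intervals overlapping at any instant.
Events (time:±→running): 2:+→1 3:+→2 4:-→1 5:-→0 6:+→1 7:+→2 7:+→3 7:+→4 9:+→5 … peak 5.

5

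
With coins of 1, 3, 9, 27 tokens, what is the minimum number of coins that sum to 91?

5

91 − 3×27→10 − 1×9→1 − 1×1→0
Total coins = 3 + 1 + 1 = 5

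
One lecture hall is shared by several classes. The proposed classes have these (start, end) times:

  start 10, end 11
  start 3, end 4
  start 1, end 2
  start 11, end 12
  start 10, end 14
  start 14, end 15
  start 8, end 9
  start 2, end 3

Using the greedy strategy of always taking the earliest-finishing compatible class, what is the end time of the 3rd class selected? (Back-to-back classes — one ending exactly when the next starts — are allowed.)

4

Order by finish time; keep every interval that doesn't clash with the previous kept one.
By end time: (1,2), (2,3), (3,4), (8,9), (10,11), (11,12), (10,14), (14,15).
Pick (1,2); next start ≥ 2 → (2,3); next start ≥ 3 → (3,4); next start ≥ 4 → (8,9); next start ≥ 9 → (10,11); next start ≥ 11 → (11,12); next start ≥ 12 → (14,15).
Selected: (1,2) (2,3) (3,4) (8,9) (10,11) (11,12) (14,15)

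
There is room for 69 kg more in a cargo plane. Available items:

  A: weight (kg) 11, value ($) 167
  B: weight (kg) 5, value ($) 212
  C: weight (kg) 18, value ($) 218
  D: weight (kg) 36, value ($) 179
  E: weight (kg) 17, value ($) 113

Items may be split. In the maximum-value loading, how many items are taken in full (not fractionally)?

4

Sort by value per unit weight and fill in that order.
Order: B (212/5=42.40) > A (167/11=15.18) > C (218/18=12.11) > E (113/17=6.65) > D (179/36=4.97)
Fill: take B (5 @ 212) → take A (11 @ 167) → take C (18 @ 218) → take E (17 @ 113) → take 18/36 of D → 89.50; 69/69 used.
4 item(s) taken whole; one partial (take 18/36 of D).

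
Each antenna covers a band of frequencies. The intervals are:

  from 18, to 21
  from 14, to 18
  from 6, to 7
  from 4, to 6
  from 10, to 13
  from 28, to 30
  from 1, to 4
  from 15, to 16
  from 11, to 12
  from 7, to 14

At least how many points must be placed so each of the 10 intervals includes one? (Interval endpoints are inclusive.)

Process intervals by earliest right end; each time one isn't hit yet, stab at its right endpoint.
Sorted: [1,4] [4,6] [6,7] [11,12] [10,13] [7,14] [15,16] [14,18] [18,21] [28,30]
{[1,4],[4,6]} hit by 4; {[6,7]} hit by 7; {[11,12],[10,13],[7,14]} hit by 12; {[15,16],[14,18]} hit by 16; {[18,21]} hit by 21; {[28,30]} hit by 30.
Points: 4, 7, 12, 16, 21, 30 (6 total).

6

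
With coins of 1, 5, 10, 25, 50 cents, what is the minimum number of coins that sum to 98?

7

98 − 1×50→48 − 1×25→23 − 2×10→3 − 3×1→0
Total coins = 1 + 1 + 2 + 3 = 7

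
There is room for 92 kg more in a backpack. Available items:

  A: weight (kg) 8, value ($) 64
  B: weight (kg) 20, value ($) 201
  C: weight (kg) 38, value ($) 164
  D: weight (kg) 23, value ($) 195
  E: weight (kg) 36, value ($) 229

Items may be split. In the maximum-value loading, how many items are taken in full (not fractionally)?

4

Ratios (sorted): B 10.05, D 8.48, A 8.00, E 6.36, C 4.32
take B (20 @ 201); take D (23 @ 195); take A (8 @ 64); take E (36 @ 229); take 5/38 of C → 21.58. Capacity used 92/92.
4 item(s) taken whole; one partial (take 5/38 of C).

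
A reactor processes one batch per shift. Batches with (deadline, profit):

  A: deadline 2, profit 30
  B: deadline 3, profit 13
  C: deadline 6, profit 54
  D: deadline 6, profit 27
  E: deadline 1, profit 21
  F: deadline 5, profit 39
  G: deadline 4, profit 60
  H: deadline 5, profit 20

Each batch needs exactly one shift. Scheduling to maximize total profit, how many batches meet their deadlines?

6

By profit: G(d4,60), C(d6,54), F(d5,39), A(d2,30), D(d6,27), E(d1,21), H(d5,20), B(d3,13)
G→slot 4; C→slot 6; F→slot 5; A→slot 2; D→slot 3; E→slot 1; H skipped; B skipped.
6 of 8 scheduled.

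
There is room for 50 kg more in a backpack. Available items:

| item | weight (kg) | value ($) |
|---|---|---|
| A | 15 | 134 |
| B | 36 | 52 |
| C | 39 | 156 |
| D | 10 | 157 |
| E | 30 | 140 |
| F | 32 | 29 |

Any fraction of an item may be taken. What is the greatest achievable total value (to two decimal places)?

407.67

Greedy by value/weight ratio, highest first.
Ratios (sorted): D 15.70, A 8.93, E 4.67, C 4.00, B 1.44, F 0.91
take D (10 @ 157); take A (15 @ 134); take 25/30 of E → 116.67. Capacity used 50/50.
Total value = 407.67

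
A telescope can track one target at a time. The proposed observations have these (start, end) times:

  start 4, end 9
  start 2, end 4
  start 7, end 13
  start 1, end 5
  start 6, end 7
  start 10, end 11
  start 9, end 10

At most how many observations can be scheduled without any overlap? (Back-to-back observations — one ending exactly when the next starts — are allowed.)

4

Greedy by earliest finish: after sorting by end time, pick each interval compatible with the last pick.
By end time: (2,4), (1,5), (6,7), (4,9), (9,10), (10,11), (7,13).
Pick (2,4); next start ≥ 4 → (6,7); next start ≥ 7 → (9,10); next start ≥ 10 → (10,11).
Selected 4 observations.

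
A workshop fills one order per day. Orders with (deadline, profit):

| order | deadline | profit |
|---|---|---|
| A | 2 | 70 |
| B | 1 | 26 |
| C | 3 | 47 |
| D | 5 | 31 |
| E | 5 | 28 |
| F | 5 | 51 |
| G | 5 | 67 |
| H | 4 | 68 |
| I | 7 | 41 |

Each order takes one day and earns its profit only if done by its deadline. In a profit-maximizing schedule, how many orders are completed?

Profit order: A=70 H=68 G=67 F=51 C=47 I=41 D=31 E=28 B=26
Assign: A→slot 2, H→slot 4, G→slot 5, F→slot 3, C→slot 1, I→slot 7, D skipped, E skipped, B skipped.
Slots: [1:C] [2:A] [3:F] [4:H] [5:G] [7:I]
6 of 9 scheduled.

6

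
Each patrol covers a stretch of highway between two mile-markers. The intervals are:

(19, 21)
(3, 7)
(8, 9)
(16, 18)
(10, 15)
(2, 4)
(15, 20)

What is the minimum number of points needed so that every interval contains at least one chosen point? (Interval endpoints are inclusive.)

Sorted: [2,4] [3,7] [8,9] [10,15] [16,18] [15,20] [19,21]
{[2,4],[3,7]} hit by 4; {[8,9]} hit by 9; {[10,15]} hit by 15; {[16,18],[15,20]} hit by 18; {[19,21]} hit by 21.
Points: 4, 9, 15, 18, 21 (5 total).

5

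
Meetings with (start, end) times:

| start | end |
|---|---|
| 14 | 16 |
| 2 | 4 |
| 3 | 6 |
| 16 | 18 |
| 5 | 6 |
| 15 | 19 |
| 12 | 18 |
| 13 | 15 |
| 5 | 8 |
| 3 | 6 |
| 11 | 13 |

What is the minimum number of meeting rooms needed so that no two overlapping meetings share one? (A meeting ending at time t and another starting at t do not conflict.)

4

Count concurrent intervals with a sweep; the peak is the room count.
starts: [2, 3, 3, 5, 5, 11, 12, 13, 14, 15, 16]
ends:   [4, 6, 6, 6, 8, 13, 15, 16, 18, 18, 19]
s2→1 s3→2 s3→3 e4→2 s5→3 s5→4  — peak 4.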